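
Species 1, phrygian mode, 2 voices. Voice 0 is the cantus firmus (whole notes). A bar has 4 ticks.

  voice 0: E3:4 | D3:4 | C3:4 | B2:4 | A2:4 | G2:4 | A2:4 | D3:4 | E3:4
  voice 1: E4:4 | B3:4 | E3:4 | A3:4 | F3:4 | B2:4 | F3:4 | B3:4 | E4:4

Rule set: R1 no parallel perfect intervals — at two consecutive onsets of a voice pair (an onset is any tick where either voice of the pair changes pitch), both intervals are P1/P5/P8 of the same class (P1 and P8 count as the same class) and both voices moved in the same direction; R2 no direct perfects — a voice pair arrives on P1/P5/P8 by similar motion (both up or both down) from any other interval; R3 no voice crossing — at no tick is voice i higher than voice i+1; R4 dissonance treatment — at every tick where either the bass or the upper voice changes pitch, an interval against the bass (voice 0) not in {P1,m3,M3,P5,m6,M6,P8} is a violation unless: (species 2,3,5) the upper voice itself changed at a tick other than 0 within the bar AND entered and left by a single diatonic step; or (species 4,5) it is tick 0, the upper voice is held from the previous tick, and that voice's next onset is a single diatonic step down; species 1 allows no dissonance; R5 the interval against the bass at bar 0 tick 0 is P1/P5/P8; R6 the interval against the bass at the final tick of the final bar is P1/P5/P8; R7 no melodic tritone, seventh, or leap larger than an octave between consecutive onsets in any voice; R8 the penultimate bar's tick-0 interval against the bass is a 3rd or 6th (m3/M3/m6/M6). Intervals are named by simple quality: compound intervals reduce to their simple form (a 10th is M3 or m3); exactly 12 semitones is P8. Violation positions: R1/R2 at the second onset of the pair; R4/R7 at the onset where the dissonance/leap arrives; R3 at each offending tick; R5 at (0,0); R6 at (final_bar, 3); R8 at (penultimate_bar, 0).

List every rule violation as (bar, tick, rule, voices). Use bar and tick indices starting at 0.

bar 0: v0=E3 v1=E4 downbeat P8
bar 1: v0=D3 v1=B3 downbeat M6
bar 2: v0=C3 v1=E3 downbeat M3
bar 3: v0=B2 v1=A3 downbeat m7
bar 4: v0=A2 v1=F3 downbeat m6
bar 5: v0=G2 v1=B2 downbeat M3
bar 6: v0=A2 v1=F3 downbeat m6
bar 7: v0=D3 v1=B3 downbeat M6
bar 8: v0=E3 v1=E4 downbeat P8
  -> R4 @ bar 3 tick 0 v(0, 1): B2/A3 m7 untreated
  -> R7 @ bar 5 tick 0 v(1,): F3->B2 leap 6st
  -> R7 @ bar 6 tick 0 v(1,): B2->F3 leap 6st
  -> R7 @ bar 7 tick 0 v(1,): F3->B3 leap 6st
  -> R2 @ bar 8 tick 0 v(0, 1): D3/B3 M6 -> E3/E4 P8 similar

(3, 0, R4, (0, 1))
(5, 0, R7, (1,))
(6, 0, R7, (1,))
(7, 0, R7, (1,))
(8, 0, R2, (0, 1))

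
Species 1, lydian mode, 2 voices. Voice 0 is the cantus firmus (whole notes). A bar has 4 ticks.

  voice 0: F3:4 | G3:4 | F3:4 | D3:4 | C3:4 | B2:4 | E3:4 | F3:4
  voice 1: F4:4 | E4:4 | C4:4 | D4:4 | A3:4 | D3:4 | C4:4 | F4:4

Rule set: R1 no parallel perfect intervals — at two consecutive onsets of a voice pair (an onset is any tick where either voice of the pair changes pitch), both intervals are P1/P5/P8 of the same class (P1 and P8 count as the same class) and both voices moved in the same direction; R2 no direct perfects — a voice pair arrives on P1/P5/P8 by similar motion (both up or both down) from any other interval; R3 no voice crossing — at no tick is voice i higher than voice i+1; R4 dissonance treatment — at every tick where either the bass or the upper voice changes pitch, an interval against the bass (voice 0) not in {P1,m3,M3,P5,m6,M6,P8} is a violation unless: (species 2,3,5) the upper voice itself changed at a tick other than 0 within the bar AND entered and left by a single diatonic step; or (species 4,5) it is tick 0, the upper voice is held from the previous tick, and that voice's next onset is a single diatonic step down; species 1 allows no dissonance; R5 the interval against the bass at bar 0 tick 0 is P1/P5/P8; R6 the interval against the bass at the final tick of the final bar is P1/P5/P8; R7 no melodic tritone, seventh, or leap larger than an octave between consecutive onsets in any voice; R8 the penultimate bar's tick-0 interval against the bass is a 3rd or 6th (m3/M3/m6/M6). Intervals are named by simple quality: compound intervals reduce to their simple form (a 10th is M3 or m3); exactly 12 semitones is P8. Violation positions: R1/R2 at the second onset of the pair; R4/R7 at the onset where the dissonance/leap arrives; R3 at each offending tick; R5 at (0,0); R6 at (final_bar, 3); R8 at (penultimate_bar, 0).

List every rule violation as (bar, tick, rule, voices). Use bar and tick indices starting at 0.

(2, 0, R2, (0, 1))
(6, 0, R7, (1,))
(7, 0, R2, (0, 1))

bar 0: v0=F3 v1=F4 downbeat P8
bar 1: v0=G3 v1=E4 downbeat M6
bar 2: v0=F3 v1=C4 downbeat P5
bar 3: v0=D3 v1=D4 downbeat P8
bar 4: v0=C3 v1=A3 downbeat M6
bar 5: v0=B2 v1=D3 downbeat m3
bar 6: v0=E3 v1=C4 downbeat m6
bar 7: v0=F3 v1=F4 downbeat P8
  -> R2 @ bar 2 tick 0 v(0, 1): G3/E4 M6 -> F3/C4 P5 similar
  -> R7 @ bar 6 tick 0 v(1,): D3->C4 leap 10st
  -> R2 @ bar 7 tick 0 v(0, 1): E3/C4 m6 -> F3/F4 P8 similar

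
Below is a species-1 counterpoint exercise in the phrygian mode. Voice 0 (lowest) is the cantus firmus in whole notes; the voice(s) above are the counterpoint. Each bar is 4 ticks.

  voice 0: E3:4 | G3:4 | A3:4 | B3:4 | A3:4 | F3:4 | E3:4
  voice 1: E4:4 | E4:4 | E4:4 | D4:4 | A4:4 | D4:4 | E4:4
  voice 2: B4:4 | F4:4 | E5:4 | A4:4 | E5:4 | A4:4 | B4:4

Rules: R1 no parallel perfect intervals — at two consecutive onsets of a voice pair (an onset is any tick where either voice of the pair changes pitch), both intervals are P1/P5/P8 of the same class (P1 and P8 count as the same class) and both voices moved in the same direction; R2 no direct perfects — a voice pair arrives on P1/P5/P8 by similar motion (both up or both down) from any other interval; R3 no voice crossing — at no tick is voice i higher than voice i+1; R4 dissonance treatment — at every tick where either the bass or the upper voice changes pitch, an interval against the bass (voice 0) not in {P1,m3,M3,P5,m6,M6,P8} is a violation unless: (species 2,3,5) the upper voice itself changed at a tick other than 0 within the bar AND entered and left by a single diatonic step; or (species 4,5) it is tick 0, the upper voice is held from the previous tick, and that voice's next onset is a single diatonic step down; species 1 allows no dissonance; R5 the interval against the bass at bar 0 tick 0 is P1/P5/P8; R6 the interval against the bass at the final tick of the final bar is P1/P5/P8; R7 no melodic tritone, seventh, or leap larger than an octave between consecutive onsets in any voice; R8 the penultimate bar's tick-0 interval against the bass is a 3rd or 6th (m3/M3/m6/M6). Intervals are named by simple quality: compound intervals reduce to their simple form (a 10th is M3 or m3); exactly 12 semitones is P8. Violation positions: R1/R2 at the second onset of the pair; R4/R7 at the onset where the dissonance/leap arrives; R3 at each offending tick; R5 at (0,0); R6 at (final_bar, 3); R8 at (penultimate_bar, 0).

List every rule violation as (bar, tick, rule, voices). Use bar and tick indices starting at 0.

bar 0: v0=E3 v1=E4 v2=B4 downbeat P5
bar 1: v0=G3 v1=E4 v2=F4 downbeat m7
bar 2: v0=A3 v1=E4 v2=E5 downbeat P5
bar 3: v0=B3 v1=D4 v2=A4 downbeat m7
bar 4: v0=A3 v1=A4 v2=E5 downbeat P5
bar 5: v0=F3 v1=D4 v2=A4 downbeat M3
bar 6: v0=E3 v1=E4 v2=B4 downbeat P5
  -> R4 @ bar 1 tick 0 v(0, 2): G3/F4 m7 untreated
  -> R7 @ bar 1 tick 0 v(2,): B4->F4 leap 6st
  -> R2 @ bar 2 tick 0 v(0, 2): G3/F4 m7 -> A3/E5 P5 similar
  -> R7 @ bar 2 tick 0 v(2,): F4->E5 leap 11st
  -> R2 @ bar 3 tick 0 v(1, 2): E4/E5 P8 -> D4/A4 P5 similar
  -> R4 @ bar 3 tick 0 v(0, 2): B3/A4 m7 untreated
  -> R1 @ bar 4 tick 0 v(1, 2): D4/A4 P5 -> A4/E5 P5 similar
  -> R1 @ bar 5 tick 0 v(1, 2): A4/E5 P5 -> D4/A4 P5 similar
  -> R1 @ bar 6 tick 0 v(1, 2): D4/A4 P5 -> E4/B4 P5 similar

(1, 0, R4, (0, 2))
(1, 0, R7, (2,))
(2, 0, R2, (0, 2))
(2, 0, R7, (2,))
(3, 0, R2, (1, 2))
(3, 0, R4, (0, 2))
(4, 0, R1, (1, 2))
(5, 0, R1, (1, 2))
(6, 0, R1, (1, 2))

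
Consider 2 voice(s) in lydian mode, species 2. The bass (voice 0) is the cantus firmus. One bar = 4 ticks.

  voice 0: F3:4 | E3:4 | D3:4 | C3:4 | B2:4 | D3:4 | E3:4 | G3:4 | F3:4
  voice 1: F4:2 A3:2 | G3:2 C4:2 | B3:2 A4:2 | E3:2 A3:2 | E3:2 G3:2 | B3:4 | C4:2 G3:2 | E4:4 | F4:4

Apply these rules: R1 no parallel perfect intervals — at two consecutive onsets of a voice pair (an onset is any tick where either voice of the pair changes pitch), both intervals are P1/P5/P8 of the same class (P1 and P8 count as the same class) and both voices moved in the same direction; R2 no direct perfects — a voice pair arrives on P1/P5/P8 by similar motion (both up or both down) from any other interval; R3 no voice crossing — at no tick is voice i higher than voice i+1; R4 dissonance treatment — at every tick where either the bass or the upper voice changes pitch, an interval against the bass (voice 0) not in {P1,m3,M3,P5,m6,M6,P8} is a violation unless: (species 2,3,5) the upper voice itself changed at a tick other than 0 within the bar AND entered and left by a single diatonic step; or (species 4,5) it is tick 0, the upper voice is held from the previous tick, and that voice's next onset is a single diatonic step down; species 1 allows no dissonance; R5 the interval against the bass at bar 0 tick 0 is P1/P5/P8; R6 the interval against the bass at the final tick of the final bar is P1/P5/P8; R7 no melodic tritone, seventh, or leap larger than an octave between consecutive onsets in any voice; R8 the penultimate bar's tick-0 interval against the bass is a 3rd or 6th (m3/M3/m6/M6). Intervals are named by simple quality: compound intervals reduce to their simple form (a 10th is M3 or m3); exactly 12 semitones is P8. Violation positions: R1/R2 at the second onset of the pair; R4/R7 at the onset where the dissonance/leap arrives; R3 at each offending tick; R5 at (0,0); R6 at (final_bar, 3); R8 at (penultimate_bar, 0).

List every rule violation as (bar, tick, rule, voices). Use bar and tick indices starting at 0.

(2, 2, R7, (1,))
(3, 0, R7, (1,))
(4, 0, R4, (0, 1))

bar 0: v0=F3 v1=F4 downbeat P8
bar 1: v0=E3 v1=G3 downbeat m3
bar 2: v0=D3 v1=B3 downbeat M6
bar 3: v0=C3 v1=E3 downbeat M3
bar 4: v0=B2 v1=E3 downbeat P4
bar 5: v0=D3 v1=B3 downbeat M6
bar 6: v0=E3 v1=C4 downbeat m6
bar 7: v0=G3 v1=E4 downbeat M6
bar 8: v0=F3 v1=F4 downbeat P8
  -> R7 @ bar 2 tick 2 v(1,): B3->A4 leap 10st
  -> R7 @ bar 3 tick 0 v(1,): A4->E3 leap 17st
  -> R4 @ bar 4 tick 0 v(0, 1): B2/E3 P4 untreated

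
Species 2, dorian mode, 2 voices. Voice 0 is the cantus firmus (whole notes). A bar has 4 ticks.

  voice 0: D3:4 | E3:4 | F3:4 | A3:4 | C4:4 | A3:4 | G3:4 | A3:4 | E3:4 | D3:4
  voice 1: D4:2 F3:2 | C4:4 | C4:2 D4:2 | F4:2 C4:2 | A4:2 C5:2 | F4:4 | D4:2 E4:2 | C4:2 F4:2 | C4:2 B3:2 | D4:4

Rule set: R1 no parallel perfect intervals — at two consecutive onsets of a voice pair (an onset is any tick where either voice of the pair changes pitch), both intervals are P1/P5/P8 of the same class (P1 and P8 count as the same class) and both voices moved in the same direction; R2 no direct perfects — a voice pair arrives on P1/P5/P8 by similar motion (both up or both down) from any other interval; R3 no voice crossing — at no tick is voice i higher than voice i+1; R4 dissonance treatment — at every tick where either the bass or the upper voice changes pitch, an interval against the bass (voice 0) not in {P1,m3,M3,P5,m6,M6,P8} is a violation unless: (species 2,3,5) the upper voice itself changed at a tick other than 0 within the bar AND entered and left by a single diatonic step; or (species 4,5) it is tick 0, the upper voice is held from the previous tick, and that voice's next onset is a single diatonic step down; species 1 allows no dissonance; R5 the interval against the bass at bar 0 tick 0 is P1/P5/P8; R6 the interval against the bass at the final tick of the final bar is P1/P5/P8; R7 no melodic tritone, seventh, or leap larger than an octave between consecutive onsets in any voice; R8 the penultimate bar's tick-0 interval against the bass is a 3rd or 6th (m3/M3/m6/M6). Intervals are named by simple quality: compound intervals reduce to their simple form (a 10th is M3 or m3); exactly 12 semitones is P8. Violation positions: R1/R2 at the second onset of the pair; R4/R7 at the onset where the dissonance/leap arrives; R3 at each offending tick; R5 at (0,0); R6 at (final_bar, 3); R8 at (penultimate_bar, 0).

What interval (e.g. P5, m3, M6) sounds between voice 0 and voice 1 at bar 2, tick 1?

P5

voice 0=F3 voice 1=C4 -> P5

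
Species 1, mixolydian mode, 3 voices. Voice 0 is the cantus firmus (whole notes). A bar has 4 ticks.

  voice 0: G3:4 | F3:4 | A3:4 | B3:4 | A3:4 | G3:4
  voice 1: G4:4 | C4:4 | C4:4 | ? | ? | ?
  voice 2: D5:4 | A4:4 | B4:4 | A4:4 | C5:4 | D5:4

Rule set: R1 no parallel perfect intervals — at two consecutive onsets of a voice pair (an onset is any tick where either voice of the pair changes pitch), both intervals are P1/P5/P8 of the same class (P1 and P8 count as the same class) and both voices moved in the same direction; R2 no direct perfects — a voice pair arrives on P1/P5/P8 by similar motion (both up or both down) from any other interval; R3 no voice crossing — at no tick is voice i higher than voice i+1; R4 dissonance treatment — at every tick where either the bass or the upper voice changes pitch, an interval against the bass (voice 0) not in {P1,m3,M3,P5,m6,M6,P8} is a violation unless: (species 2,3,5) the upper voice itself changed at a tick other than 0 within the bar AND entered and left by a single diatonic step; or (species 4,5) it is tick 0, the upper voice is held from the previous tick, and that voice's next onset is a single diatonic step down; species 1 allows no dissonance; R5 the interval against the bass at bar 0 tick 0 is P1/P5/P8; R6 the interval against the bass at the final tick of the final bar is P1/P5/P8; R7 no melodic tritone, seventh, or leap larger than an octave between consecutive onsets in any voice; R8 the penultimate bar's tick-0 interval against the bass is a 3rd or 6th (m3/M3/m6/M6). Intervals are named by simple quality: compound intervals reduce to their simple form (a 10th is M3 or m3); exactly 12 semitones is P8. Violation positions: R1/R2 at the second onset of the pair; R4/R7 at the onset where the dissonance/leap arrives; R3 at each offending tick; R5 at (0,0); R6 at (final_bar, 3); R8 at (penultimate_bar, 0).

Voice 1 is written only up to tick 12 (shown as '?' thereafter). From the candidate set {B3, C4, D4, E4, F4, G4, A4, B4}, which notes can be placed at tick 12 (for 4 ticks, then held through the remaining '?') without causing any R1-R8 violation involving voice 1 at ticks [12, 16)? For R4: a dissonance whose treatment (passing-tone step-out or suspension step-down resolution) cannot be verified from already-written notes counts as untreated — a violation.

{B3, D4, G4}

B3: legal
C4: violates R4
D4: legal
E4: violates R4
F4: violates R4
G4: legal
A4: violates R4
B4: violates R2,R3,R7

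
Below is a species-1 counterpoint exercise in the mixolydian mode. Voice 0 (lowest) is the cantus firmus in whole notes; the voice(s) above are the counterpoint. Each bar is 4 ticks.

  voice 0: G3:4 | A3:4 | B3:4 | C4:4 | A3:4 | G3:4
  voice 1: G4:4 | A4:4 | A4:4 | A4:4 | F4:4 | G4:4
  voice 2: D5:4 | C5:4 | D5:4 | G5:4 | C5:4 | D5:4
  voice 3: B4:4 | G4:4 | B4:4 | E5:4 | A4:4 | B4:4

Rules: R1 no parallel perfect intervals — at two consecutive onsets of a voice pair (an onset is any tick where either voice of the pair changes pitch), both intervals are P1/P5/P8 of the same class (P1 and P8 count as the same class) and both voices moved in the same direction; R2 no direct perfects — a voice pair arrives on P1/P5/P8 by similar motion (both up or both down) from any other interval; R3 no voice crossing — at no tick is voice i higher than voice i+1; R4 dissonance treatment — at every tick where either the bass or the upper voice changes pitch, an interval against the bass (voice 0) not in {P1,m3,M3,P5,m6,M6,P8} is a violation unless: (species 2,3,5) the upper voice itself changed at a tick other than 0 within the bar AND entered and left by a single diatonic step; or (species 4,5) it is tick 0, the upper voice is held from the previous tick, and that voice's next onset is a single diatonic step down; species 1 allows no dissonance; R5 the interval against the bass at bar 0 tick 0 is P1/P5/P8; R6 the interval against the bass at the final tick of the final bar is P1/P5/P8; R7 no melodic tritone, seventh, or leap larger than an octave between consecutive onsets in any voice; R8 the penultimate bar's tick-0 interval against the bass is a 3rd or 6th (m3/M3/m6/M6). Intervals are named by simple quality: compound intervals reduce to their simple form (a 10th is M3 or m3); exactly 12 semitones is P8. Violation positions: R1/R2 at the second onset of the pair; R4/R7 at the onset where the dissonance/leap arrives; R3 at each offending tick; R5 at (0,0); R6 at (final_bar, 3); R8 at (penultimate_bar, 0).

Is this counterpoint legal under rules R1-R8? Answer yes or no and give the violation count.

No (35 violations)

bar 0: v0=G3 v1=G4 v2=D5 v3=B4 (M3)
bar 1: v0=A3 v1=A4 v2=C5 v3=G4 (m7)
bar 2: v0=B3 v1=A4 v2=D5 v3=B4 (P8)
bar 3: v0=C4 v1=A4 v2=G5 v3=E5 (M3)
bar 4: v0=A3 v1=F4 v2=C5 v3=A4 (P8)
bar 5: v0=G3 v1=G4 v2=D5 v3=B4 (M3)
  R3 @ bar0.0: D5 above B4
  R5 @ bar0.0: opens on M3
  R3 @ bar0.1: D5 above B4
  R3 @ bar0.2: D5 above B4
  R3 @ bar0.3: D5 above B4
  R1 @ bar1.0: G3/G4 P8 -> A3/A4 P8 similar
  R3 @ bar1.0: C5 above G4
  R4 @ bar1.0: A3/G4 m7 untreated
  R3 @ bar1.1: C5 above G4
  R3 @ bar1.2: C5 above G4
  R3 @ bar1.3: C5 above G4
  R2 @ bar2.0: A3/G4 m7 -> B3/B4 P8 similar
  R3 @ bar2.0: D5 above B4
  R4 @ bar2.0: B3/A4 m7 untreated
  R3 @ bar2.1: D5 above B4
  R3 @ bar2.2: D5 above B4
  R3 @ bar2.3: D5 above B4
  R2 @ bar3.0: B3/D5 m3 -> C4/G5 P5 similar
  R3 @ bar3.0: G5 above E5
  R3 @ bar3.1: G5 above E5
  R3 @ bar3.2: G5 above E5
  R3 @ bar3.3: G5 above E5
  R2 @ bar4.0: C4/E5 M3 -> A3/A4 P8 similar
  R2 @ bar4.0: A4/G5 m7 -> F4/C5 P5 similar
  R3 @ bar4.0: C5 above A4
  R8 @ bar4.0: penult P8 not 3rd/6th
  R3 @ bar4.1: C5 above A4
  R3 @ bar4.2: C5 above A4
  R3 @ bar4.3: C5 above A4
  R1 @ bar5.0: F4/C5 P5 -> G4/D5 P5 similar
  R3 @ bar5.0: D5 above B4
  R3 @ bar5.1: D5 above B4
  R3 @ bar5.2: D5 above B4
  R3 @ bar5.3: D5 above B4
  R6 @ bar5.3: closes on M3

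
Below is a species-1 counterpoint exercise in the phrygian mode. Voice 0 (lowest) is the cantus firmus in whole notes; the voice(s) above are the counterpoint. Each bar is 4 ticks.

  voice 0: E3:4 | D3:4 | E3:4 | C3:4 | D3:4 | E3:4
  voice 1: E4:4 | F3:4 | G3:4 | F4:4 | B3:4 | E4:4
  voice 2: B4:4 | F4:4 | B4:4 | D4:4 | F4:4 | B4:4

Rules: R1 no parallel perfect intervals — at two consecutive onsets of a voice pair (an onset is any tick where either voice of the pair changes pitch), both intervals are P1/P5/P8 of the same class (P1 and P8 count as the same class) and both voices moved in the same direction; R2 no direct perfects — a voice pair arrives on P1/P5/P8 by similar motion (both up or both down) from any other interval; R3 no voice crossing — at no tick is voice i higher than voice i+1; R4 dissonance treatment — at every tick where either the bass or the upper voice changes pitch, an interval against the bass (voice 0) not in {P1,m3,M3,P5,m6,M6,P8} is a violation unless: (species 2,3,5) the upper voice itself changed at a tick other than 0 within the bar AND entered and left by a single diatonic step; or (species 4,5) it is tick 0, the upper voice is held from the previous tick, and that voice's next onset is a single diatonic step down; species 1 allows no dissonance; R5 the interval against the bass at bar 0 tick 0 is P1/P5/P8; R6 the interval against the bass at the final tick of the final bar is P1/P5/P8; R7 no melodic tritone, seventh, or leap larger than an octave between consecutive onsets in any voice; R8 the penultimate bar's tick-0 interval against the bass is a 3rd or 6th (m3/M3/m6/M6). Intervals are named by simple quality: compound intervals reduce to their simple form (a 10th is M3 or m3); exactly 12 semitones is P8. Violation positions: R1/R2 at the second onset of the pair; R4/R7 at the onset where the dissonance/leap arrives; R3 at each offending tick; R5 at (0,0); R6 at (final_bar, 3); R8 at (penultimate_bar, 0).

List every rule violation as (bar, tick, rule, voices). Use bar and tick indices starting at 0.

bar 0: v0=E3 v1=E4 v2=B4 downbeat P5
bar 1: v0=D3 v1=F3 v2=F4 downbeat m3
bar 2: v0=E3 v1=G3 v2=B4 downbeat P5
bar 3: v0=C3 v1=F4 v2=D4 downbeat M2
bar 4: v0=D3 v1=B3 v2=F4 downbeat m3
bar 5: v0=E3 v1=E4 v2=B4 downbeat P5
  -> R2 @ bar 1 tick 0 v(1, 2): E4/B4 P5 -> F3/F4 P8 similar
  -> R7 @ bar 1 tick 0 v(1,): E4->F3 leap 11st
  -> R7 @ bar 1 tick 0 v(2,): B4->F4 leap 6st
  -> R2 @ bar 2 tick 0 v(0, 2): D3/F4 m3 -> E3/B4 P5 similar
  -> R7 @ bar 2 tick 0 v(2,): F4->B4 leap 6st
  -> R3 @ bar 3 tick 0 v(1, 2): F4 above D4
  -> R4 @ bar 3 tick 0 v(0, 1): C3/F4 P4 untreated
  -> R4 @ bar 3 tick 0 v(0, 2): C3/D4 M2 untreated
  -> R7 @ bar 3 tick 0 v(1,): G3->F4 leap 10st
  -> R3 @ bar 3 tick 1 v(1, 2): F4 above D4
  -> R3 @ bar 3 tick 2 v(1, 2): F4 above D4
  -> R3 @ bar 3 tick 3 v(1, 2): F4 above D4
  -> R7 @ bar 4 tick 0 v(1,): F4->B3 leap 6st
  -> R2 @ bar 5 tick 0 v(0, 1): D3/B3 M6 -> E3/E4 P8 similar
  -> R2 @ bar 5 tick 0 v(0, 2): D3/F4 m3 -> E3/B4 P5 similar
  -> R2 @ bar 5 tick 0 v(1, 2): B3/F4 TT -> E4/B4 P5 similar
  -> R7 @ bar 5 tick 0 v(2,): F4->B4 leap 6st

(1, 0, R2, (1, 2))
(1, 0, R7, (1,))
(1, 0, R7, (2,))
(2, 0, R2, (0, 2))
(2, 0, R7, (2,))
(3, 0, R3, (1, 2))
(3, 0, R4, (0, 1))
(3, 0, R4, (0, 2))
(3, 0, R7, (1,))
(3, 1, R3, (1, 2))
(3, 2, R3, (1, 2))
(3, 3, R3, (1, 2))
(4, 0, R7, (1,))
(5, 0, R2, (0, 1))
(5, 0, R2, (0, 2))
(5, 0, R2, (1, 2))
(5, 0, R7, (2,))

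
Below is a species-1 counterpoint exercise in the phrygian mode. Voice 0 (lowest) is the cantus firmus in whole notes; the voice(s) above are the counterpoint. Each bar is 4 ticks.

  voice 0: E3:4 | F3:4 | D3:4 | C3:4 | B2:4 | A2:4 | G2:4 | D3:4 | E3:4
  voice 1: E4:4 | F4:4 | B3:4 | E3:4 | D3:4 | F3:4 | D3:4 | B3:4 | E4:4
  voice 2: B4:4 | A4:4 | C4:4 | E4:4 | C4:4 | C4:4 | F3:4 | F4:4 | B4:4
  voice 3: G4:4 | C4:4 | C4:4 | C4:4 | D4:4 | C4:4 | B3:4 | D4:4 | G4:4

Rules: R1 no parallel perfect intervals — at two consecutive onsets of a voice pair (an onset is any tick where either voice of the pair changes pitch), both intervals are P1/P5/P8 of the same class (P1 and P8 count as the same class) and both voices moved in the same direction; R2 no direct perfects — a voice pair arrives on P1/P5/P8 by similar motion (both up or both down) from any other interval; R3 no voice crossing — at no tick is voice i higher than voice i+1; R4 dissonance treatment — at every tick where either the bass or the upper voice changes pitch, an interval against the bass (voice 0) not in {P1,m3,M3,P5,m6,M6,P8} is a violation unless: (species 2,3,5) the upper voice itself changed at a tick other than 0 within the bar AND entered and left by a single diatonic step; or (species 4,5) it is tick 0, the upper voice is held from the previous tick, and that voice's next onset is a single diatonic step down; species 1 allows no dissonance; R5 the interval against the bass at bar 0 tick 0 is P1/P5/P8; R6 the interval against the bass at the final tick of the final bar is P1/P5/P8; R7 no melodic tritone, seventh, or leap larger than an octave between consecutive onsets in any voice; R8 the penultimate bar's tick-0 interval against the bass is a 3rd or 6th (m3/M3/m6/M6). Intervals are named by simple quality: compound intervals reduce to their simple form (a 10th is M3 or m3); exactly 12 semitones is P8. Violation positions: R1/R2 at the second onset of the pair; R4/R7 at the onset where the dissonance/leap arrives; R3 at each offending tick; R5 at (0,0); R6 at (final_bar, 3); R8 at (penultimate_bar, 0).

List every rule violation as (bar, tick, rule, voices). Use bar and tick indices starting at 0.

(0, 0, R3, (2, 3))
(0, 0, R5, (0, 3))
(0, 1, R3, (2, 3))
(0, 2, R3, (2, 3))
(0, 3, R3, (2, 3))
(1, 0, R1, (0, 1))
(1, 0, R3, (2, 3))
(1, 1, R3, (2, 3))
(1, 2, R3, (2, 3))
(1, 3, R3, (2, 3))
(2, 0, R4, (0, 2))
(2, 0, R4, (0, 3))
(2, 0, R7, (1,))
(3, 0, R3, (2, 3))
(3, 1, R3, (2, 3))
(3, 2, R3, (2, 3))
(3, 3, R3, (2, 3))
(4, 0, R4, (0, 2))
(6, 0, R2, (0, 1))
(6, 0, R4, (0, 2))
(7, 0, R2, (0, 3))
(7, 0, R3, (2, 3))
(7, 0, R8, (0, 3))
(7, 1, R3, (2, 3))
(7, 2, R3, (2, 3))
(7, 3, R3, (2, 3))
(8, 0, R2, (0, 1))
(8, 0, R2, (0, 2))
(8, 0, R2, (1, 2))
(8, 0, R3, (2, 3))
(8, 0, R7, (2,))
(8, 1, R3, (2, 3))
(8, 2, R3, (2, 3))
(8, 3, R3, (2, 3))
(8, 3, R6, (0, 3))

bar 0: v0=E3 v1=E4 v2=B4 v3=G4 downbeat m3
bar 1: v0=F3 v1=F4 v2=A4 v3=C4 downbeat P5
bar 2: v0=D3 v1=B3 v2=C4 v3=C4 downbeat m7
bar 3: v0=C3 v1=E3 v2=E4 v3=C4 downbeat P8
bar 4: v0=B2 v1=D3 v2=C4 v3=D4 downbeat m3
bar 5: v0=A2 v1=F3 v2=C4 v3=C4 downbeat m3
bar 6: v0=G2 v1=D3 v2=F3 v3=B3 downbeat M3
bar 7: v0=D3 v1=B3 v2=F4 v3=D4 downbeat P8
bar 8: v0=E3 v1=E4 v2=B4 v3=G4 downbeat m3
  -> R3 @ bar 0 tick 0 v(2, 3): B4 above G4
  -> R5 @ bar 0 tick 0 v(0, 3): opens on m3
  -> R3 @ bar 0 tick 1 v(2, 3): B4 above G4
  -> R3 @ bar 0 tick 2 v(2, 3): B4 above G4
  -> R3 @ bar 0 tick 3 v(2, 3): B4 above G4
  -> R1 @ bar 1 tick 0 v(0, 1): E3/E4 P8 -> F3/F4 P8 similar
  -> R3 @ bar 1 tick 0 v(2, 3): A4 above C4
  -> R3 @ bar 1 tick 1 v(2, 3): A4 above C4
  -> R3 @ bar 1 tick 2 v(2, 3): A4 above C4
  -> R3 @ bar 1 tick 3 v(2, 3): A4 above C4
  -> R4 @ bar 2 tick 0 v(0, 2): D3/C4 m7 untreated
  -> R4 @ bar 2 tick 0 v(0, 3): D3/C4 m7 untreated
  -> R7 @ bar 2 tick 0 v(1,): F4->B3 leap 6st
  -> R3 @ bar 3 tick 0 v(2, 3): E4 above C4
  -> R3 @ bar 3 tick 1 v(2, 3): E4 above C4
  -> R3 @ bar 3 tick 2 v(2, 3): E4 above C4
  -> R3 @ bar 3 tick 3 v(2, 3): E4 above C4
  -> R4 @ bar 4 tick 0 v(0, 2): B2/C4 m2 untreated
  -> R2 @ bar 6 tick 0 v(0, 1): A2/F3 m6 -> G2/D3 P5 similar
  -> R4 @ bar 6 tick 0 v(0, 2): G2/F3 m7 untreated
  -> R2 @ bar 7 tick 0 v(0, 3): G2/B3 M3 -> D3/D4 P8 similar
  -> R3 @ bar 7 tick 0 v(2, 3): F4 above D4
  -> R8 @ bar 7 tick 0 v(0, 3): penult P8 not 3rd/6th
  -> R3 @ bar 7 tick 1 v(2, 3): F4 above D4
  -> R3 @ bar 7 tick 2 v(2, 3): F4 above D4
  -> R3 @ bar 7 tick 3 v(2, 3): F4 above D4
  -> R2 @ bar 8 tick 0 v(0, 1): D3/B3 M6 -> E3/E4 P8 similar
  -> R2 @ bar 8 tick 0 v(0, 2): D3/F4 m3 -> E3/B4 P5 similar
  -> R2 @ bar 8 tick 0 v(1, 2): B3/F4 TT -> E4/B4 P5 similar
  -> R3 @ bar 8 tick 0 v(2, 3): B4 above G4
  -> R7 @ bar 8 tick 0 v(2,): F4->B4 leap 6st
  -> R3 @ bar 8 tick 1 v(2, 3): B4 above G4
  -> R3 @ bar 8 tick 2 v(2, 3): B4 above G4
  -> R3 @ bar 8 tick 3 v(2, 3): B4 above G4
  -> R6 @ bar 8 tick 3 v(0, 3): closes on m3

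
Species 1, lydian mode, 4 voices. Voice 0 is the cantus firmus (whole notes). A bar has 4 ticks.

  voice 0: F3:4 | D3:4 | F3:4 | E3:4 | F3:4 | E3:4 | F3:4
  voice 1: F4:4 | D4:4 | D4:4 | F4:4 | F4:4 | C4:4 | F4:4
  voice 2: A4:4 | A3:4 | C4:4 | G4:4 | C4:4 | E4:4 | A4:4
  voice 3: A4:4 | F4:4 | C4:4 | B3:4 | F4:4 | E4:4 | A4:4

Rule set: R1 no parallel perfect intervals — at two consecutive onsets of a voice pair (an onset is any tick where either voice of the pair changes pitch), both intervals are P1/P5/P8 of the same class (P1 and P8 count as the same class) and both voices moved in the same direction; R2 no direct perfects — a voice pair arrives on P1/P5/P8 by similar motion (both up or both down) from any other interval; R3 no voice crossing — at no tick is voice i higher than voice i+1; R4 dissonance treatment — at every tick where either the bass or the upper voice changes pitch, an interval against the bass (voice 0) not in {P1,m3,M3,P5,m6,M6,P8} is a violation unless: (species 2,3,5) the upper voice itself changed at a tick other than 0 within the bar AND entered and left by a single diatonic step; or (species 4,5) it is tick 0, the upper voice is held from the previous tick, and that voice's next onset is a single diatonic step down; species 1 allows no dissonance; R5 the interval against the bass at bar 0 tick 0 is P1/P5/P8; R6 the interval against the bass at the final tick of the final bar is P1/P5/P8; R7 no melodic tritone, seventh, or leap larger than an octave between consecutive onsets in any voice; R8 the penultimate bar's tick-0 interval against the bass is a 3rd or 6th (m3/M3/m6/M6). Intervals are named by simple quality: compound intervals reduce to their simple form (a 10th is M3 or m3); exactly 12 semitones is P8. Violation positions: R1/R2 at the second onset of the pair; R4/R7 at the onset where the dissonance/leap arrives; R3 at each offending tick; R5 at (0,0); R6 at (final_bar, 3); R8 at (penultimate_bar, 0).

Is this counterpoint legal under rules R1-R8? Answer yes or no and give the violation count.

bar 0: v0=F3 v1=F4 v2=A4 v3=A4 (M3)
bar 1: v0=D3 v1=D4 v2=A3 v3=F4 (m3)
bar 2: v0=F3 v1=D4 v2=C4 v3=C4 (P5)
bar 3: v0=E3 v1=F4 v2=G4 v3=B3 (P5)
bar 4: v0=F3 v1=F4 v2=C4 v3=F4 (P8)
bar 5: v0=E3 v1=C4 v2=E4 v3=E4 (P8)
bar 6: v0=F3 v1=F4 v2=A4 v3=A4 (M3)
  R5 @ bar0.0: opens on M3
  R5 @ bar0.0: opens on M3
  R1 @ bar1.0: F3/F4 P8 -> D3/D4 P8 similar
  R2 @ bar1.0: F3/A4 M3 -> D3/A3 P5 similar
  R3 @ bar1.0: D4 above A3
  R3 @ bar1.1: D4 above A3
  R3 @ bar1.2: D4 above A3
  R3 @ bar1.3: D4 above A3
  R1 @ bar2.0: D3/A3 P5 -> F3/C4 P5 similar
  R3 @ bar2.0: D4 above C4
  R3 @ bar2.1: D4 above C4
  R3 @ bar2.2: D4 above C4
  R3 @ bar2.3: D4 above C4
  R1 @ bar3.0: F3/C4 P5 -> E3/B3 P5 similar
  R3 @ bar3.0: G4 above B3
  R4 @ bar3.0: E3/F4 m2 untreated
  R3 @ bar3.1: G4 above B3
  R3 @ bar3.2: G4 above B3
  R3 @ bar3.3: G4 above B3
  R2 @ bar4.0: E3/B3 P5 -> F3/F4 P8 similar
  R3 @ bar4.0: F4 above C4
  R7 @ bar4.0: B3->F4 leap 6st
  R3 @ bar4.1: F4 above C4
  R3 @ bar4.2: F4 above C4
  R3 @ bar4.3: F4 above C4
  R1 @ bar5.0: F3/F4 P8 -> E3/E4 P8 similar
  R8 @ bar5.0: penult P8 not 3rd/6th
  R8 @ bar5.0: penult P8 not 3rd/6th
  R1 @ bar6.0: E4/E4 P1 -> A4/A4 P1 similar
  R2 @ bar6.0: E3/C4 m6 -> F3/F4 P8 similar
  R6 @ bar6.3: closes on M3
  R6 @ bar6.3: closes on M3

No (32 violations)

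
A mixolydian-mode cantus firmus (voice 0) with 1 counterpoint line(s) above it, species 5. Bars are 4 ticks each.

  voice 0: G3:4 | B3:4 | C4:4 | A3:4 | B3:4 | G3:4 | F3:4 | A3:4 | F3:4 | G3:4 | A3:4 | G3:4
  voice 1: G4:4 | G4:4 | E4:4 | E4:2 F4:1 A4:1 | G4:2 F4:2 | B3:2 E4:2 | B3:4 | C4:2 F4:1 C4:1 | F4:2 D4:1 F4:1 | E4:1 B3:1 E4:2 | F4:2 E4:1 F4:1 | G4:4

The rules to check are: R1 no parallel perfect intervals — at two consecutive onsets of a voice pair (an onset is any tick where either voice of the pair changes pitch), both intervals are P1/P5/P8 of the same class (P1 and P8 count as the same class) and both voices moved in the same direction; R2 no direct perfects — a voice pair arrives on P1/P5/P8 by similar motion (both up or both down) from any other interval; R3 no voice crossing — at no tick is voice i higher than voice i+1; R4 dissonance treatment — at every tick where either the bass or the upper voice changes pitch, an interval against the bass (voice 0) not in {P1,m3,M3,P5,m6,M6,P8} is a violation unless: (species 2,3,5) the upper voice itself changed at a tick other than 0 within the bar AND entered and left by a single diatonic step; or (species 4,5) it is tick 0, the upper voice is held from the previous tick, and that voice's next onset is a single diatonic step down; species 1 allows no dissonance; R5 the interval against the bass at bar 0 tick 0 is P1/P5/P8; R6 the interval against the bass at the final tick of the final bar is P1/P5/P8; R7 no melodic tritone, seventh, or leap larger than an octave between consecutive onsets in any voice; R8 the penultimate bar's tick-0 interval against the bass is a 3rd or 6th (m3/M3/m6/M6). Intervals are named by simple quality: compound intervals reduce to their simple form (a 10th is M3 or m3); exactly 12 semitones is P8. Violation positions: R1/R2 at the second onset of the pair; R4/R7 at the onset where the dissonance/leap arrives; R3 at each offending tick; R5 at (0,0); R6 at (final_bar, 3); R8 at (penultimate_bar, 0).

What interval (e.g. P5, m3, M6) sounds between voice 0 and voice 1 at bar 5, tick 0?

voice 0=G3 voice 1=B3 -> M3

M3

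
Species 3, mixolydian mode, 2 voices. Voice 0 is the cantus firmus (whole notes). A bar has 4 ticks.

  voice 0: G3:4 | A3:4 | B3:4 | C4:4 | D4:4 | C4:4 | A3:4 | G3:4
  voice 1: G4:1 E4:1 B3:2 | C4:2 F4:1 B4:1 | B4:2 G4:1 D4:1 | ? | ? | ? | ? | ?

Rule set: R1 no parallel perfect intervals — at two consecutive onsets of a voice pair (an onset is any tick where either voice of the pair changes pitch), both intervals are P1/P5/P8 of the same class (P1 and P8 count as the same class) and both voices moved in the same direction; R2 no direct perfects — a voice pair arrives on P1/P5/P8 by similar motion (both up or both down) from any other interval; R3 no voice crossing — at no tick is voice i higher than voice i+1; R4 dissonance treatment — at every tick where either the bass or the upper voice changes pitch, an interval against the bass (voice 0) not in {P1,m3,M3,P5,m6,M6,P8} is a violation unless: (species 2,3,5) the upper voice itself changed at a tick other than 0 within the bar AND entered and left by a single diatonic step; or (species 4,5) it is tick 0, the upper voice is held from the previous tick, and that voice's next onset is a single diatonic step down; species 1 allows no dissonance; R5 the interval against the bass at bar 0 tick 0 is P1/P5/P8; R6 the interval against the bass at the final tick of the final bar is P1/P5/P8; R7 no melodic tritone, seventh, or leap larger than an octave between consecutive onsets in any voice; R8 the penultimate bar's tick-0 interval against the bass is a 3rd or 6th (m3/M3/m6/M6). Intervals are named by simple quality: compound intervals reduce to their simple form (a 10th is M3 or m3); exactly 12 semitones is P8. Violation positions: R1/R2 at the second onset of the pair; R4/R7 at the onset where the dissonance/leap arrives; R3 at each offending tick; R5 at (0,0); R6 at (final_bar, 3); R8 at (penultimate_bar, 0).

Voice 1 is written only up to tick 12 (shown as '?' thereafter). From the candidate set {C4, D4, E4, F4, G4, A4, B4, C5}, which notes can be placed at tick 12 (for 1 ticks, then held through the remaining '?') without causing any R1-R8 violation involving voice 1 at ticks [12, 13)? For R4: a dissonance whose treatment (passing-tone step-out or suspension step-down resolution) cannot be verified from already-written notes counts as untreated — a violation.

C4: legal
D4: violates R4
E4: legal
F4: violates R4
G4: violates R2
A4: legal
B4: violates R4
C5: violates R2,R7

{A4, C4, E4}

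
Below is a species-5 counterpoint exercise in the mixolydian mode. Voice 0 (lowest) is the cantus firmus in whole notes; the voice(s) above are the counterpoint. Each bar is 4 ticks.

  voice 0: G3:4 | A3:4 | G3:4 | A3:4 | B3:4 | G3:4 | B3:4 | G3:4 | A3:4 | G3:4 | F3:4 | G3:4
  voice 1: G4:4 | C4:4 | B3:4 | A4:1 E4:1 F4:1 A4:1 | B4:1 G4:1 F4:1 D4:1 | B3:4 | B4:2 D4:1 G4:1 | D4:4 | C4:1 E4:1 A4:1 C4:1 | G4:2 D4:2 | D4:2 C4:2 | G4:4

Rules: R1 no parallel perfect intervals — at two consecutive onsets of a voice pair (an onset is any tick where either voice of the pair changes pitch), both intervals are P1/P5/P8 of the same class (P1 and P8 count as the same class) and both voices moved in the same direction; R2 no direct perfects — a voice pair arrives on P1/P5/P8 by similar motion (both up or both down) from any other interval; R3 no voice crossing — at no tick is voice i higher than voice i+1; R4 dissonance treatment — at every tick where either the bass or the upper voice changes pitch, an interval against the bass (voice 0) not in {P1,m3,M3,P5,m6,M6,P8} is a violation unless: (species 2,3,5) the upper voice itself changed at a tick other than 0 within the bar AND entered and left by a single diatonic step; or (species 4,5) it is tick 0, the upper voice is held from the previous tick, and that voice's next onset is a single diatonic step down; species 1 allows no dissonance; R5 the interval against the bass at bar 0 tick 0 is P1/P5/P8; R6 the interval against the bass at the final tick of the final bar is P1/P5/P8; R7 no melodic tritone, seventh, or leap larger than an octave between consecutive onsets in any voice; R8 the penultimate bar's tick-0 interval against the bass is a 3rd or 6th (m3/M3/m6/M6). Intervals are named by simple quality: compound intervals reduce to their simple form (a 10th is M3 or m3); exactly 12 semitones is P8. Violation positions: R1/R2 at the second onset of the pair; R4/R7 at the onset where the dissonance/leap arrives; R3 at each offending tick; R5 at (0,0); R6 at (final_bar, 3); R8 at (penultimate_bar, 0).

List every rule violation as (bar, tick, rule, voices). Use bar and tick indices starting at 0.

(3, 0, R2, (0, 1))
(3, 0, R7, (1,))
(4, 0, R1, (0, 1))
(4, 2, R4, (0, 1))
(6, 0, R2, (0, 1))
(7, 0, R2, (0, 1))
(11, 0, R2, (0, 1))

bar 0: v0=G3 v1=G4 downbeat P8
bar 1: v0=A3 v1=C4 downbeat m3
bar 2: v0=G3 v1=B3 downbeat M3
bar 3: v0=A3 v1=A4 downbeat P8
bar 4: v0=B3 v1=B4 downbeat P8
bar 5: v0=G3 v1=B3 downbeat M3
bar 6: v0=B3 v1=B4 downbeat P8
bar 7: v0=G3 v1=D4 downbeat P5
bar 8: v0=A3 v1=C4 downbeat m3
bar 9: v0=G3 v1=G4 downbeat P8
bar 10: v0=F3 v1=D4 downbeat M6
bar 11: v0=G3 v1=G4 downbeat P8
  -> R2 @ bar 3 tick 0 v(0, 1): G3/B3 M3 -> A3/A4 P8 similar
  -> R7 @ bar 3 tick 0 v(1,): B3->A4 leap 10st
  -> R1 @ bar 4 tick 0 v(0, 1): A3/A4 P8 -> B3/B4 P8 similar
  -> R4 @ bar 4 tick 2 v(0, 1): B3/F4 TT untreated
  -> R2 @ bar 6 tick 0 v(0, 1): G3/B3 M3 -> B3/B4 P8 similar
  -> R2 @ bar 7 tick 0 v(0, 1): B3/G4 m6 -> G3/D4 P5 similar
  -> R2 @ bar 11 tick 0 v(0, 1): F3/C4 P5 -> G3/G4 P8 similar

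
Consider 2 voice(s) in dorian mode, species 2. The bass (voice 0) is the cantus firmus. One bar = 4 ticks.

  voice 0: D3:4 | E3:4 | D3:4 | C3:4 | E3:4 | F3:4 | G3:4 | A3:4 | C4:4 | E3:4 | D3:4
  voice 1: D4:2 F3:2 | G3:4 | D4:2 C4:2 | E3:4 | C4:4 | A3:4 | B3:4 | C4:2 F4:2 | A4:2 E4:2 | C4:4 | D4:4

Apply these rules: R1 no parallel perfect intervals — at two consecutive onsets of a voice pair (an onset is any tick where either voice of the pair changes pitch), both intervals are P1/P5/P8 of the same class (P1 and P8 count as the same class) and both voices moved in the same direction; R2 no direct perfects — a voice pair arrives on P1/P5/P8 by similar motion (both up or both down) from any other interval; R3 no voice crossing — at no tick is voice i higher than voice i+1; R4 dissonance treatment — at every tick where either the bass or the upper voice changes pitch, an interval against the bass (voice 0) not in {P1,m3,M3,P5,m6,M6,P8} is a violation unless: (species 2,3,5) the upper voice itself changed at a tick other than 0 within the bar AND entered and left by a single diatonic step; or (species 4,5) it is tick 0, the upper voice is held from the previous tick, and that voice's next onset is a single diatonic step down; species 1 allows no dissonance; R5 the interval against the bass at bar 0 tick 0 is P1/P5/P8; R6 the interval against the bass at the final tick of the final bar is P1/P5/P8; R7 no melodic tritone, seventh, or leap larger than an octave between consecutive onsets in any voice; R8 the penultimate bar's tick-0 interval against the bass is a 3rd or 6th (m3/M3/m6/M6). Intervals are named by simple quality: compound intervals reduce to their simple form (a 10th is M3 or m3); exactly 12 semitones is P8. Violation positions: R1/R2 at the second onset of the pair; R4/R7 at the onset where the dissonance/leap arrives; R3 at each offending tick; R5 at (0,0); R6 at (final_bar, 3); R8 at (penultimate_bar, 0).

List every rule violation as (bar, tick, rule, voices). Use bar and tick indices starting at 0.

(2, 2, R4, (0, 1))

bar 0: v0=D3 v1=D4 downbeat P8
bar 1: v0=E3 v1=G3 downbeat m3
bar 2: v0=D3 v1=D4 downbeat P8
bar 3: v0=C3 v1=E3 downbeat M3
bar 4: v0=E3 v1=C4 downbeat m6
bar 5: v0=F3 v1=A3 downbeat M3
bar 6: v0=G3 v1=B3 downbeat M3
bar 7: v0=A3 v1=C4 downbeat m3
bar 8: v0=C4 v1=A4 downbeat M6
bar 9: v0=E3 v1=C4 downbeat m6
bar 10: v0=D3 v1=D4 downbeat P8
  -> R4 @ bar 2 tick 2 v(0, 1): D3/C4 m7 untreated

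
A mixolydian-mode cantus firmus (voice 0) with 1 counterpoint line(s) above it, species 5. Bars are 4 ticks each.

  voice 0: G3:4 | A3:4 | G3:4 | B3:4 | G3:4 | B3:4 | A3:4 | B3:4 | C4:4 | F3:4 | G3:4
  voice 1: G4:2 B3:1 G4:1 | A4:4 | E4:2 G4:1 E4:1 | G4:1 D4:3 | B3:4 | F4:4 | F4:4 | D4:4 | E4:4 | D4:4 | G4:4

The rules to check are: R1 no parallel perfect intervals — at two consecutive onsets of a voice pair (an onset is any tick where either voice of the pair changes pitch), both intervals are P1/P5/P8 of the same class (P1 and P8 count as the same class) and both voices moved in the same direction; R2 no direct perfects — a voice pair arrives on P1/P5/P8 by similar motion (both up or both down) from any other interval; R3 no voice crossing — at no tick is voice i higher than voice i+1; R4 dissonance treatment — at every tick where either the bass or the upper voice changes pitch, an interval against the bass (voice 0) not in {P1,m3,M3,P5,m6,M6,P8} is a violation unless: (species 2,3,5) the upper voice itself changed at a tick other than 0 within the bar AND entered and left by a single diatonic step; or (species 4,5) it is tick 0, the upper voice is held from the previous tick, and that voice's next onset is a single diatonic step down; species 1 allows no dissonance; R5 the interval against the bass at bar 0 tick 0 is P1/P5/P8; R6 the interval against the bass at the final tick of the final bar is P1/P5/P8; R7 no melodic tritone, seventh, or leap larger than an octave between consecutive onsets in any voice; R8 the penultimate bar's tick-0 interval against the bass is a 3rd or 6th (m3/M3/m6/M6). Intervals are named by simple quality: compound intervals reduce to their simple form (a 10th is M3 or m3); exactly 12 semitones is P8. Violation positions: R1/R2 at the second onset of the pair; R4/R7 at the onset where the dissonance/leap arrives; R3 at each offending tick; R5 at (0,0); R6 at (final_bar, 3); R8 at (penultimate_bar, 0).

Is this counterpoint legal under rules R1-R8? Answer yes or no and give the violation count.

No (4 violations)

bar 0: v0=G3 v1=G4 (P8)
bar 1: v0=A3 v1=A4 (P8)
bar 2: v0=G3 v1=E4 (M6)
bar 3: v0=B3 v1=G4 (m6)
bar 4: v0=G3 v1=B3 (M3)
bar 5: v0=B3 v1=F4 (TT)
bar 6: v0=A3 v1=F4 (m6)
bar 7: v0=B3 v1=D4 (m3)
bar 8: v0=C4 v1=E4 (M3)
bar 9: v0=F3 v1=D4 (M6)
bar 10: v0=G3 v1=G4 (P8)
  R1 @ bar1.0: G3/G4 P8 -> A3/A4 P8 similar
  R4 @ bar5.0: B3/F4 TT untreated
  R7 @ bar5.0: B3->F4 leap 6st
  R2 @ bar10.0: F3/D4 M6 -> G3/G4 P8 similar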